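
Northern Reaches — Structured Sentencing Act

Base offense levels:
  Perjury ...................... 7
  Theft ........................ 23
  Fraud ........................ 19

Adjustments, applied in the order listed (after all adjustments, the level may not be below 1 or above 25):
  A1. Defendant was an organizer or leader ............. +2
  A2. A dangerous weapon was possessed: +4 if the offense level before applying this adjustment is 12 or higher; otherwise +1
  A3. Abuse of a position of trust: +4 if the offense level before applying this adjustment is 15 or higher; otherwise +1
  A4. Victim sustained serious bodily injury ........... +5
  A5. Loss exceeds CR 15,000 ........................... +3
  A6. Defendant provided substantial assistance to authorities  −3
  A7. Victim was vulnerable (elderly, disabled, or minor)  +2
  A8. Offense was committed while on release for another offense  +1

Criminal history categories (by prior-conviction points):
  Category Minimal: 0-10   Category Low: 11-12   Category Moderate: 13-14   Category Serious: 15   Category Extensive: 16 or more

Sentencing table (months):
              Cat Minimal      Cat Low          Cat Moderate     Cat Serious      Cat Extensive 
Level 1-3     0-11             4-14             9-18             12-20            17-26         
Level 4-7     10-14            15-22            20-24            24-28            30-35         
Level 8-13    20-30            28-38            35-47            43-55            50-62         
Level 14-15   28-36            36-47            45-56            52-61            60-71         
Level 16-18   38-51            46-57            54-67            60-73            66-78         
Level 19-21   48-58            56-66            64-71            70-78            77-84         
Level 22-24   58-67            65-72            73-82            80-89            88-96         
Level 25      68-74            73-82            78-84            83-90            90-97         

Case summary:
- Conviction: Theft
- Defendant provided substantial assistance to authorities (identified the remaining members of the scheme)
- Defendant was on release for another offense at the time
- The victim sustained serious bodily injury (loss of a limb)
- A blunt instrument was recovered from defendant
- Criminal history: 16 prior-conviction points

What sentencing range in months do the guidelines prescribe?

90-97 months

Base offense level for theft: 23.
A1 does not apply.
A2 applies (level before this adjustment is 23 ≥ 12, so +4): 23 + 4 = 27.
A3 does not apply.
A4 applies: 27 + 5 = 32.
A6 applies: 32 − 3 = 29.
A7 does not apply.
A8 applies: 29 + 1 = 30.
Level 30 exceeds the maximum of 25; capped at 25.
Final offense level: 25.
Criminal history: 16 prior points → Category Extensive (16+).
Level 25 falls in the 25 band.
Grid: Level 25 × Category Extensive = 90-97 months.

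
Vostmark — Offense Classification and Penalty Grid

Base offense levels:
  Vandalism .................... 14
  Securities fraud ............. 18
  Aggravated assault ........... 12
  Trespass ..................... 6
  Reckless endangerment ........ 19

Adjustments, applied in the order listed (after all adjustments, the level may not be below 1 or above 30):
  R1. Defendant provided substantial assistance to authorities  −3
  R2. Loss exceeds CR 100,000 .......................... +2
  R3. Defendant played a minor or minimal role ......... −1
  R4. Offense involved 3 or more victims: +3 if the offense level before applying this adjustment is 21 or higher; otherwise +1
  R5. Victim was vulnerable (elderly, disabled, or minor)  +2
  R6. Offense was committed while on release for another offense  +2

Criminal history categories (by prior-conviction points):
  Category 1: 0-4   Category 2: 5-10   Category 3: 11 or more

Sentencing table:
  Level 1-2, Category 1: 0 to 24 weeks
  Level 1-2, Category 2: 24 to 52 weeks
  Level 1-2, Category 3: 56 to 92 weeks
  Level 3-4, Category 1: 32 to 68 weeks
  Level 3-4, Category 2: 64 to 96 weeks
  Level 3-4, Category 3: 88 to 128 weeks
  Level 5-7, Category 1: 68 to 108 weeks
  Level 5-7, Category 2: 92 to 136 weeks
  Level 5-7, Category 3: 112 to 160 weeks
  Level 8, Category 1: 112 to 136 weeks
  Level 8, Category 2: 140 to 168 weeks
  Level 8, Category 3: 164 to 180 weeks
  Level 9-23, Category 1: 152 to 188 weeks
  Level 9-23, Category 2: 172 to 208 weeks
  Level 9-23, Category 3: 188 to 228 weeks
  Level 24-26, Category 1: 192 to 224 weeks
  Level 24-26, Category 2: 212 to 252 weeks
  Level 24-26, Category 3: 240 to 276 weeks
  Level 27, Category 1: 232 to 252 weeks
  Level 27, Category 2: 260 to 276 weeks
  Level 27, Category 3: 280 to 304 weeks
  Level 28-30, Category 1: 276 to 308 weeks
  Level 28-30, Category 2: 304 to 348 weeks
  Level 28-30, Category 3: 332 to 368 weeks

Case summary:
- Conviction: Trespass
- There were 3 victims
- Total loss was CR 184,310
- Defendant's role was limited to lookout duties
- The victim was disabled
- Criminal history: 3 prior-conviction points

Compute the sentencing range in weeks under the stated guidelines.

152-188 weeks

Base offense level for trespass: 6.
R2 applies: 6 + 2 = 8.
R3 applies: 8 − 1 = 7.
R4 applies (level before this adjustment is 7 < 21, so +1): 7 + 1 = 8.
R5 applies: 8 + 2 = 10.
R6 does not apply.
Final offense level: 10.
Criminal history: 3 prior points → Category 1 (0-4).
Level 10 falls in the 9-23 band.
Grid: Level 9-23 × Category 1 = 152-188 weeks.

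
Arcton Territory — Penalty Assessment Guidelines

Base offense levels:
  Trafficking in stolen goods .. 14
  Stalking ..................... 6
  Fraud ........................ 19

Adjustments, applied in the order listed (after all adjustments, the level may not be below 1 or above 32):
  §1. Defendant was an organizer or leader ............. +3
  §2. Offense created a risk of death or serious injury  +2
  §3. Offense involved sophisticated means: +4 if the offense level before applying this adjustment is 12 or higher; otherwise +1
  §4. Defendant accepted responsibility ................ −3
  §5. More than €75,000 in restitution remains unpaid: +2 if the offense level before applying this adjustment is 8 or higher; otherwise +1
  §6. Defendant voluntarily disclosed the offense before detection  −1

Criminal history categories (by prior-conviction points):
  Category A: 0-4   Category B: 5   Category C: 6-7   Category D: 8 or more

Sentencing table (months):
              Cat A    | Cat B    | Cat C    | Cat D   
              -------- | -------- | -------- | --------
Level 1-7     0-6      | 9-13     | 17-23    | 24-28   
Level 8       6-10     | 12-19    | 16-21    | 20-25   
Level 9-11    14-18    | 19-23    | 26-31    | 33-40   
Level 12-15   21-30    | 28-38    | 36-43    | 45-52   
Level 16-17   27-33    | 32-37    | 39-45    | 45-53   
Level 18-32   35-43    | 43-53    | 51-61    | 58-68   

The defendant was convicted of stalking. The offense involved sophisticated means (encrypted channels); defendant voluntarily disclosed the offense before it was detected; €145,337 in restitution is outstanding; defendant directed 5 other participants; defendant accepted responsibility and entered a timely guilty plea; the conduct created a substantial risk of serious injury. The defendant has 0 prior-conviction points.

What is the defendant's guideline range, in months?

14-18 months

Base offense level for stalking: 6.
§1 applies: 6 + 3 = 9.
§2 applies: 9 + 2 = 11.
§3 applies (level before this adjustment is 11 < 12, so +1): 11 + 1 = 12.
§4 applies: 12 − 3 = 9.
§5 applies (level before this adjustment is 9 ≥ 8, so +2): 9 + 2 = 11.
§6 applies: 11 − 1 = 10.
Final offense level: 10.
Criminal history: 0 prior points → Category A (0-4).
Level 10 falls in the 9-11 band.
Grid: Level 9-11 × Category A = 14-18 months.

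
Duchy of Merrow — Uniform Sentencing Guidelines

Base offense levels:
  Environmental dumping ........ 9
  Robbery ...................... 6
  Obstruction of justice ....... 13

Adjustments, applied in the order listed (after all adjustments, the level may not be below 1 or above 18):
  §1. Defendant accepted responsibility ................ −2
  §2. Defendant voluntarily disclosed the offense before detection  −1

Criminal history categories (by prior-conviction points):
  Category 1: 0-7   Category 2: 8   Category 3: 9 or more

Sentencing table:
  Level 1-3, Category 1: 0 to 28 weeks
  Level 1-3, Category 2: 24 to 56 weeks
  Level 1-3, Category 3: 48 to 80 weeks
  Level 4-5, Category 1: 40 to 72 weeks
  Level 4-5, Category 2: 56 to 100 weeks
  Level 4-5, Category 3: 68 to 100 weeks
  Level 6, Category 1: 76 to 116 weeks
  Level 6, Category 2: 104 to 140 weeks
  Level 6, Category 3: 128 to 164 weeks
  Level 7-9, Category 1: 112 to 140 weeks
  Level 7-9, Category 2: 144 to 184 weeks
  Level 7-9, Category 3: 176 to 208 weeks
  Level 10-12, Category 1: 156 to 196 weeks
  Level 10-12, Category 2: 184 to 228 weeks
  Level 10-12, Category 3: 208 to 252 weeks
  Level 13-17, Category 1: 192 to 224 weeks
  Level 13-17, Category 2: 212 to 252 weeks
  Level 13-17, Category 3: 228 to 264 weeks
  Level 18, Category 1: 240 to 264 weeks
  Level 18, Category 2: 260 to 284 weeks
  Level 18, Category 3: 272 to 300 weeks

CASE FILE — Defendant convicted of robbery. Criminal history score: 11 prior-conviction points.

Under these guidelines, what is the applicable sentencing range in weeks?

Base offense level for robbery: 6.
Final offense level: 6.
Criminal history: 11 prior points → Category 3 (9+).
Level 6 falls in the 6 band.
Grid: Level 6 × Category 3 = 128-164 weeks.

128-164 weeks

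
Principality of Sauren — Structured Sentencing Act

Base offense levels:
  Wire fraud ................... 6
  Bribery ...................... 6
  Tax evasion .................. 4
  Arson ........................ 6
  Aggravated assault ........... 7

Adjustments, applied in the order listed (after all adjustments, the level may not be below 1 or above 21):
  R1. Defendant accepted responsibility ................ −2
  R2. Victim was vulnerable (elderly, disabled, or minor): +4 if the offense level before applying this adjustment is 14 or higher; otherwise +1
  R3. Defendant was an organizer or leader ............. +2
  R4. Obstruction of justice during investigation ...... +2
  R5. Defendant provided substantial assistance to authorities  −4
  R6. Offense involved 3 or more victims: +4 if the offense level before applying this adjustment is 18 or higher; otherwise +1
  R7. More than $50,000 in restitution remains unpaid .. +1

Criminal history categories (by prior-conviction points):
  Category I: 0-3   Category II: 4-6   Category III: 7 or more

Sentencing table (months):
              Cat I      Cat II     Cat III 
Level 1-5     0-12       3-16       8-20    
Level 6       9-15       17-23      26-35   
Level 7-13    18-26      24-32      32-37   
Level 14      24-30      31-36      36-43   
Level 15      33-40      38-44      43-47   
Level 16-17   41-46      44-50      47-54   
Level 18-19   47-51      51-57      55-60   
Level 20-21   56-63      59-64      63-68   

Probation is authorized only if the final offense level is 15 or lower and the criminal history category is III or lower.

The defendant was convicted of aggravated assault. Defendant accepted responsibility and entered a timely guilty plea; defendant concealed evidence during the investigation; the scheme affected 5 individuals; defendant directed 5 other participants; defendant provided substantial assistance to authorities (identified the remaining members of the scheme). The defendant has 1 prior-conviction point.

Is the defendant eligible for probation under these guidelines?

Base offense level for aggravated assault: 7.
R1 applies: 7 − 2 = 5.
R3 applies: 5 + 2 = 7.
R4 applies: 7 + 2 = 9.
R5 applies: 9 − 4 = 5.
R6 applies (level before this adjustment is 5 < 18, so +1): 5 + 1 = 6.
R7 does not apply.
Final offense level: 6.
Criminal history: 1 prior point → Category I (0-3).
Level 6 falls in the 6 band.
Grid: Level 6 × Category I = 9-15 months.
Probation check: level 6 ≤ 15 and category I ≤ III → eligible.

Yes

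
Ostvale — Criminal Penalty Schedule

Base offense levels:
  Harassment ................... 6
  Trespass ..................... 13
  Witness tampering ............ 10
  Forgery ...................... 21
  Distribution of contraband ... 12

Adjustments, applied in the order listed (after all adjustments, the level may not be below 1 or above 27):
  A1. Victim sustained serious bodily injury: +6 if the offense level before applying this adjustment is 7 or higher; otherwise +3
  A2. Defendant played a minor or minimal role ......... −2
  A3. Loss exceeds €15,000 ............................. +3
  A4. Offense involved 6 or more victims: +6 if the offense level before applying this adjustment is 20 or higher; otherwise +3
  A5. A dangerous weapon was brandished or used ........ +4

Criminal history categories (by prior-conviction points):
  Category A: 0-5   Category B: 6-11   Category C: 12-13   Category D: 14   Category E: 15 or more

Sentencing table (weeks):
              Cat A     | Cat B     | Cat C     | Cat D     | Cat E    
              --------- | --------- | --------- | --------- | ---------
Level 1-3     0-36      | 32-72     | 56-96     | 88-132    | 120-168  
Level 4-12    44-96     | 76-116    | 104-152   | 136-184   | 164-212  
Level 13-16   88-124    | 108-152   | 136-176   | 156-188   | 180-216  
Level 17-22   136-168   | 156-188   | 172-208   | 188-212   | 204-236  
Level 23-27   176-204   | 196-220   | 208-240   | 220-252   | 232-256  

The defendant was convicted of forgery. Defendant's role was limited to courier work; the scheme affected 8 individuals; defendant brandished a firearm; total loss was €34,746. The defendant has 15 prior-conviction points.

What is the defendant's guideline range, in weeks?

Base offense level for forgery: 21.
A1 does not apply.
A2 applies: 21 − 2 = 19.
A3 applies: 19 + 3 = 22.
A4 applies (level before this adjustment is 22 ≥ 20, so +6): 22 + 6 = 28.
A5 applies: 28 + 4 = 32.
Level 32 exceeds the maximum of 27; capped at 27.
Final offense level: 27.
Criminal history: 15 prior points → Category E (15+).
Level 27 falls in the 23-27 band.
Grid: Level 23-27 × Category E = 232-256 weeks.

232-256 weeks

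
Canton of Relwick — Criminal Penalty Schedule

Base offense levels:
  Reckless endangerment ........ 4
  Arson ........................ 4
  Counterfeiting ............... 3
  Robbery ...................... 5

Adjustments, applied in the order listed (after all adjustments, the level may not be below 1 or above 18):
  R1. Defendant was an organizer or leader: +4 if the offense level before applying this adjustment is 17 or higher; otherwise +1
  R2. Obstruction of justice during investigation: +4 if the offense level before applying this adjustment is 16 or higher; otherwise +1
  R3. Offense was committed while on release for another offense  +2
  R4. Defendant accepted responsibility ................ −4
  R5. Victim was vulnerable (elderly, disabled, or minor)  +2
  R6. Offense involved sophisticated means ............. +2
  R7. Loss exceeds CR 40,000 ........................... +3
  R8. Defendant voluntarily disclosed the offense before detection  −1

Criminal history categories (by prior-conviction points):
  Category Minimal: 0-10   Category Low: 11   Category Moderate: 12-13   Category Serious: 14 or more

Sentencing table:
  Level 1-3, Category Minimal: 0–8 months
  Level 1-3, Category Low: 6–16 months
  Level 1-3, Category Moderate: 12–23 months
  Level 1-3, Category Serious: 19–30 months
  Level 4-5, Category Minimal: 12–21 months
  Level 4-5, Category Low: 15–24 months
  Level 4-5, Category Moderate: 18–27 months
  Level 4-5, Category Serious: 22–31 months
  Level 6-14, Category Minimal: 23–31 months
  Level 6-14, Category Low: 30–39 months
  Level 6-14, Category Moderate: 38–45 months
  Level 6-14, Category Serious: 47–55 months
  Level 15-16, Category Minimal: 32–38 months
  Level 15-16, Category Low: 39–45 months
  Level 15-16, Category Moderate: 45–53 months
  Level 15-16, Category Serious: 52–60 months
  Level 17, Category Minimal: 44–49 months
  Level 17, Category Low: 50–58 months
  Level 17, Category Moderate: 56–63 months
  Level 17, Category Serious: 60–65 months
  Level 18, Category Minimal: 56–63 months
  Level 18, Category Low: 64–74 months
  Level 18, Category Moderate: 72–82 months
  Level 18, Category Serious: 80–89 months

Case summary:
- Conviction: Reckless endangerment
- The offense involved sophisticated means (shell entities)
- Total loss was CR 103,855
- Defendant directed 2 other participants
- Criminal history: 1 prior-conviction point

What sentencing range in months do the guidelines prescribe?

23-31 months

Base offense level for reckless endangerment: 4.
R1 applies (level before this adjustment is 4 < 17, so +1): 4 + 1 = 5.
R6 applies: 5 + 2 = 7.
R7 applies: 7 + 3 = 10.
Final offense level: 10.
Criminal history: 1 prior point → Category Minimal (0-10).
Level 10 falls in the 6-14 band.
Grid: Level 6-14 × Category Minimal = 23-31 months.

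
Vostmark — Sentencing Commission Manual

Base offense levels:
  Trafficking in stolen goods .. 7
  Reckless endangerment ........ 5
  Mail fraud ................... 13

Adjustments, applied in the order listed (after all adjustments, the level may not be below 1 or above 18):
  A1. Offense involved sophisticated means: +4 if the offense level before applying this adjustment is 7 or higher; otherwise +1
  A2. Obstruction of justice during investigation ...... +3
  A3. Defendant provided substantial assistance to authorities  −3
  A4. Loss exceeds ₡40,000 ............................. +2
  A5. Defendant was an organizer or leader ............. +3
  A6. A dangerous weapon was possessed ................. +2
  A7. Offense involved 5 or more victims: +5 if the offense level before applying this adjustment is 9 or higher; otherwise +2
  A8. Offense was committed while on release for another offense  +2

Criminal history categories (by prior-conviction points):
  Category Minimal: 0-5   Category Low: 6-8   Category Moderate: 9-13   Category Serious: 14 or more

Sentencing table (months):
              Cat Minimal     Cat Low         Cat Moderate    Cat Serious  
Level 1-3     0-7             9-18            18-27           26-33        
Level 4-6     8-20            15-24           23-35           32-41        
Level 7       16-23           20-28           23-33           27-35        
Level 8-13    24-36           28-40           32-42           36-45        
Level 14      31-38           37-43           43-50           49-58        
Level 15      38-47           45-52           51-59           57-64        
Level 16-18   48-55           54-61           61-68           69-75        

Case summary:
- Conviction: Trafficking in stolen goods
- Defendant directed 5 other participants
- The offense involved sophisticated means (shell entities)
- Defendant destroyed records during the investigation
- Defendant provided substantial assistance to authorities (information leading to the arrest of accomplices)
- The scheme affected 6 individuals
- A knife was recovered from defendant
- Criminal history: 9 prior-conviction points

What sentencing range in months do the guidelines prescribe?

61-68 months

Base offense level for trafficking in stolen goods: 7.
A1 applies (level before this adjustment is 7 ≥ 7, so +4): 7 + 4 = 11.
A2 applies: 11 + 3 = 14.
A3 applies: 14 − 3 = 11.
A5 applies: 11 + 3 = 14.
A6 applies: 14 + 2 = 16.
A7 applies (level before this adjustment is 16 ≥ 9, so +5): 16 + 5 = 21.
A8 does not apply.
Level 21 exceeds the maximum of 18; capped at 18.
Final offense level: 18.
Criminal history: 9 prior points → Category Moderate (9-13).
Level 18 falls in the 16-18 band.
Grid: Level 16-18 × Category Moderate = 61-68 months.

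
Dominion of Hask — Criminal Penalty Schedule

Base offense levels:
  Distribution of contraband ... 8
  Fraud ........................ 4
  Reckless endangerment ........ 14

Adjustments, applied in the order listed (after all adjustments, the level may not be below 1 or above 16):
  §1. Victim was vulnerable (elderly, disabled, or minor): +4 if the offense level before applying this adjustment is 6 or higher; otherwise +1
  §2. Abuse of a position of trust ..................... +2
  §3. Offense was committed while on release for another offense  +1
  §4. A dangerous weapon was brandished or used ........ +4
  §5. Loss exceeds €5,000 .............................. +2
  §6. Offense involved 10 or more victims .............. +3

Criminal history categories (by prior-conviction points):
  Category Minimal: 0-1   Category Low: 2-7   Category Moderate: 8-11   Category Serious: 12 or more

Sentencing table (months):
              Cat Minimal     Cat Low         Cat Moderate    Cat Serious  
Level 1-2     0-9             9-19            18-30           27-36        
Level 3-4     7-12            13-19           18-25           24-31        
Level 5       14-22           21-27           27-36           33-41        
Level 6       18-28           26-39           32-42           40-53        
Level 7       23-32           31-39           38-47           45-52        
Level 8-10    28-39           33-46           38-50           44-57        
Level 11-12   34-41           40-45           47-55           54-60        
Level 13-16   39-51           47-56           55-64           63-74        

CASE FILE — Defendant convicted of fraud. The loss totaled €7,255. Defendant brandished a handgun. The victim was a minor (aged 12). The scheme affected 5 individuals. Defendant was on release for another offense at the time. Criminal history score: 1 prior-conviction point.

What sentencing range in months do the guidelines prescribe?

Base offense level for fraud: 4.
§1 applies (level before this adjustment is 4 < 6, so +1): 4 + 1 = 5.
§3 applies: 5 + 1 = 6.
§4 applies: 6 + 4 = 10.
§5 applies: 10 + 2 = 12.
§6 does not apply.
Final offense level: 12.
Criminal history: 1 prior point → Category Minimal (0-1).
Level 12 falls in the 11-12 band.
Grid: Level 11-12 × Category Minimal = 34-41 months.

34-41 months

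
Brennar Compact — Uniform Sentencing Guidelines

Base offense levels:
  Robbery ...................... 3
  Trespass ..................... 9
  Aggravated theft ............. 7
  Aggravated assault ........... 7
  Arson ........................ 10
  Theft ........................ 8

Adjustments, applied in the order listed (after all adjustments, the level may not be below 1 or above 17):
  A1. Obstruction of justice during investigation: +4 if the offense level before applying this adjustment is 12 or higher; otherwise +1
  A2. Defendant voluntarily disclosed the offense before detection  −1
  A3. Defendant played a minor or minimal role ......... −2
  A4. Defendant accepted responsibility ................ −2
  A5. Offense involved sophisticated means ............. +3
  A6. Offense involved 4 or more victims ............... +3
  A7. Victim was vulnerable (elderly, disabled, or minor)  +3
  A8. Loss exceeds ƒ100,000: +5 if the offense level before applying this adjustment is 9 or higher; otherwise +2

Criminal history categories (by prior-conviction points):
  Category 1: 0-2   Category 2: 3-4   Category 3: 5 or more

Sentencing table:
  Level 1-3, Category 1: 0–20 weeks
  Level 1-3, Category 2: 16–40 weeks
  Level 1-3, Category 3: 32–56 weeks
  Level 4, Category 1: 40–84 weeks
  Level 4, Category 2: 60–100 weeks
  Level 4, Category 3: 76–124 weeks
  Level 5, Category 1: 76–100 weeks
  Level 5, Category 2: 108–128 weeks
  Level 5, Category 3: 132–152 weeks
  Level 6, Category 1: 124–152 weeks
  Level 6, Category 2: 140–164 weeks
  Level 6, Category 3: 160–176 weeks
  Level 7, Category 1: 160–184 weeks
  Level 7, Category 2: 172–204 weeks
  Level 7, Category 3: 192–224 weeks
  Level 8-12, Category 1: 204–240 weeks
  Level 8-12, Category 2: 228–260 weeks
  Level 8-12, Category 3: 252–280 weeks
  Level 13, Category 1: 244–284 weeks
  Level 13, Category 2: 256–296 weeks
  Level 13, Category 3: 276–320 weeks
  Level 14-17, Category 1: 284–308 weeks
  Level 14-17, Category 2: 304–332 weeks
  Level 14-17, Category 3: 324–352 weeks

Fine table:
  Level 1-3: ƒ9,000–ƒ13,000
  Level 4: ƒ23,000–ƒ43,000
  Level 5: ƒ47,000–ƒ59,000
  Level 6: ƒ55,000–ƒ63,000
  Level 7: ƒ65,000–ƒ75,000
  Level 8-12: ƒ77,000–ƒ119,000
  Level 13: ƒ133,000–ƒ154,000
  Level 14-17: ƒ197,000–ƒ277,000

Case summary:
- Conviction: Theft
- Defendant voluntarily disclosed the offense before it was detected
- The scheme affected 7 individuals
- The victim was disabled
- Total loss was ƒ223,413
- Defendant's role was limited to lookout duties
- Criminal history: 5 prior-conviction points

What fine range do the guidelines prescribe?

ƒ197,000–ƒ277,000

Base offense level for theft: 8.
A1 does not apply.
A2 applies: 8 − 1 = 7.
A3 applies: 7 − 2 = 5.
A4 does not apply.
A6 applies: 5 + 3 = 8.
A7 applies: 8 + 3 = 11.
A8 applies (level before this adjustment is 11 ≥ 9, so +5): 11 + 5 = 16.
Final offense level: 16.
Level 16 falls in the 14-17 band.
Fine table: Level 14-17 → ƒ197,000–ƒ277,000.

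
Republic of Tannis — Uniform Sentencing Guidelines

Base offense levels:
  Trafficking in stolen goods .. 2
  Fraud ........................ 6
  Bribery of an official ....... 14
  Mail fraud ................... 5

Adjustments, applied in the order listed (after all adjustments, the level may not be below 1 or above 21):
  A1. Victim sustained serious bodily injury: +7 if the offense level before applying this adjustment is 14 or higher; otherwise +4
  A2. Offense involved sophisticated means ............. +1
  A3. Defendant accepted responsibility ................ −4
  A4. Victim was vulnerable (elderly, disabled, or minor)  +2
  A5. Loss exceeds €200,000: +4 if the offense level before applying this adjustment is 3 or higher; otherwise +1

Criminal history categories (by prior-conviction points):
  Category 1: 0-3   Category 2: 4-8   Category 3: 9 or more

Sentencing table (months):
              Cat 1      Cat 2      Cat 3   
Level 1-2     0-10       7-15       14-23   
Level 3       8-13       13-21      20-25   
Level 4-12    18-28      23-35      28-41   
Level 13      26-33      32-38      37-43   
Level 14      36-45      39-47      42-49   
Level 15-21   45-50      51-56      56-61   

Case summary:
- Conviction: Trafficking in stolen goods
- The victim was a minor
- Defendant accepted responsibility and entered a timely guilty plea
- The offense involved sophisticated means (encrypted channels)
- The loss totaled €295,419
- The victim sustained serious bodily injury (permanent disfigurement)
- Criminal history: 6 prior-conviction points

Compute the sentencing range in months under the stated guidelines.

Base offense level for trafficking in stolen goods: 2.
A1 applies (level before this adjustment is 2 < 14, so +4): 2 + 4 = 6.
A2 applies: 6 + 1 = 7.
A3 applies: 7 − 4 = 3.
A4 applies: 3 + 2 = 5.
A5 applies (level before this adjustment is 5 ≥ 3, so +4): 5 + 4 = 9.
Final offense level: 9.
Criminal history: 6 prior points → Category 2 (4-8).
Level 9 falls in the 4-12 band.
Grid: Level 4-12 × Category 2 = 23-35 months.

23-35 months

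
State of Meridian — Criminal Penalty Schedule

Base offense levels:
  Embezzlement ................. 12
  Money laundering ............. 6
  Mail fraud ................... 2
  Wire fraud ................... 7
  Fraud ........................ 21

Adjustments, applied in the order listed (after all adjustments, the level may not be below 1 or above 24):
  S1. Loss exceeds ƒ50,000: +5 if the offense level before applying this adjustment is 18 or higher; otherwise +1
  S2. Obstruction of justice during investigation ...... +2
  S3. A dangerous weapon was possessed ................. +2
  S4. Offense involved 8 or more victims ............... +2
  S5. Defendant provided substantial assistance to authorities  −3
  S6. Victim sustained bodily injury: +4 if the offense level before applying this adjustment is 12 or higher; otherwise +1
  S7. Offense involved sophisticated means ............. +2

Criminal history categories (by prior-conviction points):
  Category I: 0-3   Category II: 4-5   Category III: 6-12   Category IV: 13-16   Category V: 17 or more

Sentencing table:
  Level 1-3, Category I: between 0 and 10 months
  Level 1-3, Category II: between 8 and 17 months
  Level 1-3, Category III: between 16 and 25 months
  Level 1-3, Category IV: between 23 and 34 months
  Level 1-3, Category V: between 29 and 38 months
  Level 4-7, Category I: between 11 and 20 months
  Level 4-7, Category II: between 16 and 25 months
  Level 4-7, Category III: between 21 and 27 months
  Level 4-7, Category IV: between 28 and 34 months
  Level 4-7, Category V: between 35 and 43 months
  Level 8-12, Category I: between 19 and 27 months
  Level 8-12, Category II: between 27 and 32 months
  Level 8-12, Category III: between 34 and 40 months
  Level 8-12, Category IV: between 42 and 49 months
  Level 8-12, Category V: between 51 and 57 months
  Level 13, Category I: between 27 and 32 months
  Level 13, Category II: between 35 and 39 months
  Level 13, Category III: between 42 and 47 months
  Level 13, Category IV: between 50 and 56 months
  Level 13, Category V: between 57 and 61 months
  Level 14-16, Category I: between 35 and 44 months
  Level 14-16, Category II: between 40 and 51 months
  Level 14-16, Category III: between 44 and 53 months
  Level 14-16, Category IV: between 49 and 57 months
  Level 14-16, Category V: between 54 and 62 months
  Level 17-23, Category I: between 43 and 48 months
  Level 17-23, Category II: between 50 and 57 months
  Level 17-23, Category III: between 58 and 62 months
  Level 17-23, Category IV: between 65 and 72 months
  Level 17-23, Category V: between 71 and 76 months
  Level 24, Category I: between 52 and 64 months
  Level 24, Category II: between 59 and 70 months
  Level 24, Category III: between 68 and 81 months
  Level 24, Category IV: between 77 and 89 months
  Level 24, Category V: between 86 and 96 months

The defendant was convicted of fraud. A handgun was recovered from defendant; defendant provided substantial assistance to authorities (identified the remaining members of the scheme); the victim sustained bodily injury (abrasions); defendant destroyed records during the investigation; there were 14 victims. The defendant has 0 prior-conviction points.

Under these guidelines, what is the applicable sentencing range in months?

Base offense level for fraud: 21.
S1 does not apply.
S2 applies: 21 + 2 = 23.
S3 applies: 23 + 2 = 25.
S4 applies: 25 + 2 = 27.
S5 applies: 27 − 3 = 24.
S6 applies (level before this adjustment is 24 ≥ 12, so +4): 24 + 4 = 28.
S7 does not apply.
Level 28 exceeds the maximum of 24; capped at 24.
Final offense level: 24.
Criminal history: 0 prior points → Category I (0-3).
Level 24 falls in the 24 band.
Grid: Level 24 × Category I = 52-64 months.

52-64 months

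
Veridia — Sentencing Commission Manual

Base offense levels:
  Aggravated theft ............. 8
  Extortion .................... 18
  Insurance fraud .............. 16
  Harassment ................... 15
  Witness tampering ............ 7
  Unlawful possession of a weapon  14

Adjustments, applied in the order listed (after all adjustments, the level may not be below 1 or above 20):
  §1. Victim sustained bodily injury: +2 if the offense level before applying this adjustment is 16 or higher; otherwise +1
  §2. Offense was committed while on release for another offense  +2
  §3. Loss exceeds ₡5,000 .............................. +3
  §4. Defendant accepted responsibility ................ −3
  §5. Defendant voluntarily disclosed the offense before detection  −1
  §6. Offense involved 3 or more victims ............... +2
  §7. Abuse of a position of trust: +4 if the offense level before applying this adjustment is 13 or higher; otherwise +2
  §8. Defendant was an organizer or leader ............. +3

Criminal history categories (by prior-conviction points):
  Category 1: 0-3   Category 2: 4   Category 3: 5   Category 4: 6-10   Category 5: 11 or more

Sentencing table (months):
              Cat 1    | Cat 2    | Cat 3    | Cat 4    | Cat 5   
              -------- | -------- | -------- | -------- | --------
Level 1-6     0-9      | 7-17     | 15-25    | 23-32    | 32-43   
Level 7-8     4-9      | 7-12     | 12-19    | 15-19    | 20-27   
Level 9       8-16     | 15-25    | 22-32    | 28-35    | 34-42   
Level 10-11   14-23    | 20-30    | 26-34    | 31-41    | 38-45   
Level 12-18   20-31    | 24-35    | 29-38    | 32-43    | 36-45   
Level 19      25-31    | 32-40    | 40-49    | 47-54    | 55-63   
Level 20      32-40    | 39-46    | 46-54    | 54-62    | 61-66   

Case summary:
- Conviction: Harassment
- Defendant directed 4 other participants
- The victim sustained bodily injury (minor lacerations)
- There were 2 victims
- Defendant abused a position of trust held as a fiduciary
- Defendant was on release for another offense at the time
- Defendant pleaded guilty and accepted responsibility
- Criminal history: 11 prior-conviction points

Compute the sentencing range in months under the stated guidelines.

61-66 months

Base offense level for harassment: 15.
§1 applies (level before this adjustment is 15 < 16, so +1): 15 + 1 = 16.
§2 applies: 16 + 2 = 18.
§4 applies: 18 − 3 = 15.
§5 does not apply.
§6 does not apply.
§7 applies (level before this adjustment is 15 ≥ 13, so +4): 15 + 4 = 19.
§8 applies: 19 + 3 = 22.
Level 22 exceeds the maximum of 20; capped at 20.
Final offense level: 20.
Criminal history: 11 prior points → Category 5 (11+).
Level 20 falls in the 20 band.
Grid: Level 20 × Category 5 = 61-66 months.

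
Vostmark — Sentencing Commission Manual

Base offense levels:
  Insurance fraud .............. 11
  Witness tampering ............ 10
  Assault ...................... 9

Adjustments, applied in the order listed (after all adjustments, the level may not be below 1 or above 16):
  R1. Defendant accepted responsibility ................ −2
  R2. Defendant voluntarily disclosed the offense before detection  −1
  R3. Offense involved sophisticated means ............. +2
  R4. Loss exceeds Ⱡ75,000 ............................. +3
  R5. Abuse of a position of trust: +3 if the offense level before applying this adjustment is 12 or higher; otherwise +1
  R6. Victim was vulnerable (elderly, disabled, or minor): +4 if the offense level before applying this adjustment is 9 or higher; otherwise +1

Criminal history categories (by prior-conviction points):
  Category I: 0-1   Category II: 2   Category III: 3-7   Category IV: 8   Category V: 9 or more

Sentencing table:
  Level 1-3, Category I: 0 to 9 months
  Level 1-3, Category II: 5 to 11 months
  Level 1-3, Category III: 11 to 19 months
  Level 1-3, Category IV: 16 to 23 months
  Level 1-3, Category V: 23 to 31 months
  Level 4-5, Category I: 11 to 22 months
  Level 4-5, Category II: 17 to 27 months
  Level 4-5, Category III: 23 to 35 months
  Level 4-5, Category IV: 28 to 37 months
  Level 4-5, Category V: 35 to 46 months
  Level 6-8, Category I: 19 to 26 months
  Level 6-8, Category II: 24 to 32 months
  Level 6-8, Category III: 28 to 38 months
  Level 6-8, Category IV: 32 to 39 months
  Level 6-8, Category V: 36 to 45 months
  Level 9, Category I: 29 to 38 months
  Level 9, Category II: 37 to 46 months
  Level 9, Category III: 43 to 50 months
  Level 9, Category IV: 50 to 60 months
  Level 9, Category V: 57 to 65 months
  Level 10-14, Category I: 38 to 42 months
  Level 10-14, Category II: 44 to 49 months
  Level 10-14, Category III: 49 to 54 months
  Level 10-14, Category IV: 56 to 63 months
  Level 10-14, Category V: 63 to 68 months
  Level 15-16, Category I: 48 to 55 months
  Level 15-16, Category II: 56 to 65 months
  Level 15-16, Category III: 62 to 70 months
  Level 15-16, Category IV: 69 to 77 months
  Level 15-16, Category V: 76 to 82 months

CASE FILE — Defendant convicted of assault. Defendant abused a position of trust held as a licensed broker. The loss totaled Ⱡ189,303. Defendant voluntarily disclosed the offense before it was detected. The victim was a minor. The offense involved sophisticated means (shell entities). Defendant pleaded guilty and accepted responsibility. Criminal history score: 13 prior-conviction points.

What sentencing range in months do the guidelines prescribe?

Base offense level for assault: 9.
R1 applies: 9 − 2 = 7.
R2 applies: 7 − 1 = 6.
R3 applies: 6 + 2 = 8.
R4 applies: 8 + 3 = 11.
R5 applies (level before this adjustment is 11 < 12, so +1): 11 + 1 = 12.
R6 applies (level before this adjustment is 12 ≥ 9, so +4): 12 + 4 = 16.
Final offense level: 16.
Criminal history: 13 prior points → Category V (9+).
Level 16 falls in the 15-16 band.
Grid: Level 15-16 × Category V = 76-82 months.

76-82 months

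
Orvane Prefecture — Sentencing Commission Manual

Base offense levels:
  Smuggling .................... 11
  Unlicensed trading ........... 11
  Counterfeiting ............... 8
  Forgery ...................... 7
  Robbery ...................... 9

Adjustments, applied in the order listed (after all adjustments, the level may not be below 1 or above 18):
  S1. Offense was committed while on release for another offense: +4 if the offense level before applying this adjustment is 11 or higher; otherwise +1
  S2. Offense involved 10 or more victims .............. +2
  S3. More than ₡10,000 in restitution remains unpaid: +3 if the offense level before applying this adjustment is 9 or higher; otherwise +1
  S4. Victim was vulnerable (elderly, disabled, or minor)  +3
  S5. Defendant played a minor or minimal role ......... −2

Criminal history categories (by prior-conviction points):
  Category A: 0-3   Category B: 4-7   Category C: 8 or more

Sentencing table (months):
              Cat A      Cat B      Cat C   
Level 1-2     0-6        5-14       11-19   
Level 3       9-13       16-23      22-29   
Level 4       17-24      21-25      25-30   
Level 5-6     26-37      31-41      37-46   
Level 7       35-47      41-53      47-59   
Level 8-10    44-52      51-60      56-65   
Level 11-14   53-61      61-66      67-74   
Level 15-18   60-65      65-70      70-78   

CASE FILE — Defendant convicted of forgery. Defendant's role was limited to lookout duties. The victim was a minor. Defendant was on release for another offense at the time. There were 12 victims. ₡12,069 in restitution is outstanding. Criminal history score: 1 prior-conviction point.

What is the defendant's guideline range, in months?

Base offense level for forgery: 7.
S1 applies (level before this adjustment is 7 < 11, so +1): 7 + 1 = 8.
S2 applies: 8 + 2 = 10.
S3 applies (level before this adjustment is 10 ≥ 9, so +3): 10 + 3 = 13.
S4 applies: 13 + 3 = 16.
S5 applies: 16 − 2 = 14.
Final offense level: 14.
Criminal history: 1 prior point → Category A (0-3).
Level 14 falls in the 11-14 band.
Grid: Level 11-14 × Category A = 53-61 months.

53-61 months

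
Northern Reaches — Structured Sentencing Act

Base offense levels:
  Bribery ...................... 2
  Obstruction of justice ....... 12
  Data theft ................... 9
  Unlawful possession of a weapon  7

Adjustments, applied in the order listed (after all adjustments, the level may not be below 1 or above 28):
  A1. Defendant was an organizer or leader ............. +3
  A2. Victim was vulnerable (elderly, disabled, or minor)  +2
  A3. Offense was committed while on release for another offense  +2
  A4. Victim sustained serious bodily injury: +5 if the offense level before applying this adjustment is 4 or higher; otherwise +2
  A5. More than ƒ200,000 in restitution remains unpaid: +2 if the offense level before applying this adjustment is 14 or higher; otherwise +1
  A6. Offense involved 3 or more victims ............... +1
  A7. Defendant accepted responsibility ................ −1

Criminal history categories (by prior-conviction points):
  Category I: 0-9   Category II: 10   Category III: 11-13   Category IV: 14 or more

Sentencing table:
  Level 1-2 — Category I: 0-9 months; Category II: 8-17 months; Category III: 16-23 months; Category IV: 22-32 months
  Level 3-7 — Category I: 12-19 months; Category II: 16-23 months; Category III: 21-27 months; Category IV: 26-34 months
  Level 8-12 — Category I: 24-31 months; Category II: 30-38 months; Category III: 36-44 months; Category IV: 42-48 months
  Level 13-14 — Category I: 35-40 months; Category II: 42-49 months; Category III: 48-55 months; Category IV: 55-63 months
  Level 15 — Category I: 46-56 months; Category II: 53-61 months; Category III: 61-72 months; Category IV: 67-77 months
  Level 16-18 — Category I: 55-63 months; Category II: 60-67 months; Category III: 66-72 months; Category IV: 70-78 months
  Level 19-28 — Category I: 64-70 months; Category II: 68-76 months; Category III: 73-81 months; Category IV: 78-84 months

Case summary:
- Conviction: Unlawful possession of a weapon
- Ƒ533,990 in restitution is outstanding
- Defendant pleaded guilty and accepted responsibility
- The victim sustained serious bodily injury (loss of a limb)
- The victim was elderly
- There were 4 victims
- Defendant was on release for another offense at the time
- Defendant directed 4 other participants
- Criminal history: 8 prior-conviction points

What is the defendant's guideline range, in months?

64-70 months

Base offense level for unlawful possession of a weapon: 7.
A1 applies: 7 + 3 = 10.
A2 applies: 10 + 2 = 12.
A3 applies: 12 + 2 = 14.
A4 applies (level before this adjustment is 14 ≥ 4, so +5): 14 + 5 = 19.
A5 applies (level before this adjustment is 19 ≥ 14, so +2): 19 + 2 = 21.
A6 applies: 21 + 1 = 22.
A7 applies: 22 − 1 = 21.
Final offense level: 21.
Criminal history: 8 prior points → Category I (0-9).
Level 21 falls in the 19-28 band.
Grid: Level 19-28 × Category I = 64-70 months.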